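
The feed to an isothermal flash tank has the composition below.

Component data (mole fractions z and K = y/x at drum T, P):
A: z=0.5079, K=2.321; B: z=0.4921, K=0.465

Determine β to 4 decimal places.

β = 0.5768

Material balance + equilibrium reduce to Σ zᵢ(Kᵢ−1)/(1+β(Kᵢ−1)) = 0.
g(0) = ΣzᵢKᵢ − 1 = 0.4077 and g(1) = 1 − Σzᵢ/Kᵢ = -0.2771, so a root lies in (0, 1).
Binary case is linear: z₁(K₁−1)(1+β(K₂−1)) + z₂(K₂−1)(1+β(K₁−1)) = 0
⇒ β = [z₁(K₁−1)+z₂(K₂−1)] / [−(K₁−1)(K₂−1)] = 0.40766/0.70674 = 0.5768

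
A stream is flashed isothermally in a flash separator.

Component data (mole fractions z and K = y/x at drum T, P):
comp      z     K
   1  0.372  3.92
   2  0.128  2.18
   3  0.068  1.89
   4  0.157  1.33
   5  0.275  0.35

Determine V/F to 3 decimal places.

Rachford–Rice: g(V/F) = Σ zᵢ(Kᵢ−1)/(1+V/F(Kᵢ−1)) = 0.
Check two-phase: ΣzᵢKᵢ = 2.171 > 1 and Σzᵢ/Kᵢ = 1.093 > 1, so g(0) = 1.171 > 0 and g(1) = -0.093 < 0.
Newton–Raphson from V/F = 0.42:
  V/F = 0.420: g = 0.4326, g' = -0.981 → V/F = 0.861
  V/F = 0.861: g = 0.0528, g' = -0.927 → V/F = 0.918
  V/F = 0.918: g = -0.0024, g' = -1.016 → V/F = 0.916
Converged at V/F = 0.916.

V/F = 0.916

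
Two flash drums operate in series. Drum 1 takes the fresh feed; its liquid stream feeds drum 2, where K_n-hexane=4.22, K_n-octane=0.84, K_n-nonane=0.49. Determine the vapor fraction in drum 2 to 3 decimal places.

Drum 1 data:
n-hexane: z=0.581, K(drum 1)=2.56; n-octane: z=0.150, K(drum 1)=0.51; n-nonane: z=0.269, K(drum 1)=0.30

V/F (drum 2) = 0.475

Drum 1:
Newton iteration, ψ₁⁰ = 0.55:
  ψ₁ = 0.550: g = 0.0810, g' = -0.826 → ψ₁ = 0.648
  ψ₁ = 0.648: g = -0.0017, g' = -0.869 → ψ₁ = 0.646
Converged at ψ₁ = 0.646.
Drum-1 compositions:
  n-hexane: x = 0.289, y = 0.741
  n-octane: x = 0.219, y = 0.112
  n-nonane: x = 0.491, y = 0.147
Drum-2 feed = drum-1 liquid: z₂ = (0.2893, 0.2195, 0.4912).
Drum 2:
Rachford–Rice: g(ψ₂) = Σ zᵢ(Kᵢ−1)/(1+ψ₂(Kᵢ−1)) = 0.
Check two-phase: ΣzᵢKᵢ = 1.646 > 1 and Σzᵢ/Kᵢ = 1.332 > 1, so g(0) = 0.646 > 0 and g(1) = -0.332 < 0.
Newton iteration, ψ₂⁰ = 0.5:
  ψ₂ = 0.500: g = -0.0174, g' = -0.677 → ψ₂ = 0.474
  ψ₂ = 0.474: g = 0.0003, g' = -0.699 → ψ₂ = 0.475
Converged at ψ₂ = 0.475.
  n-hexane: x = 0.114, y = 0.483
  n-octane: x = 0.238, y = 0.200
  n-nonane: x = 0.648, y = 0.318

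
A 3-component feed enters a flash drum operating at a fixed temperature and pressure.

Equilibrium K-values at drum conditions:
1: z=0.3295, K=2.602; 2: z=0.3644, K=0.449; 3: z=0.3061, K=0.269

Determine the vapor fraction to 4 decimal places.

Rachford–Rice: g(ψ) = Σ zᵢ(Kᵢ−1)/(1+ψ(Kᵢ−1)) = 0.
Feasibility: ΣzᵢKᵢ = 1.1033, Σzᵢ/Kᵢ = 2.0761 — both > 1, two phases present.
Iterate (Newton) starting at ψ = 0.45:
  ψ = 0.4500: g = -0.29369, g' = -0.8444 → ψ = 0.1022
  ψ = 0.1022: g = -0.00098, g' = -0.9397 → ψ = 0.1011
Converged at ψ = 0.1011.

ψ = 0.1011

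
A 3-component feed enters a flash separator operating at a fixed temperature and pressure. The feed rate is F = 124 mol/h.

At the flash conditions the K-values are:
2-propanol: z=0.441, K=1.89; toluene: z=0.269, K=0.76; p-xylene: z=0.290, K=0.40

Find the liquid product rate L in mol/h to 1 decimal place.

L = 77.9 mol/h

Rachford–Rice: g(ψ) = Σ zᵢ(Kᵢ−1)/(1+ψ(Kᵢ−1)) = 0.
g(0) = ΣzᵢKᵢ − 1 = 0.154 and g(1) = 1 − Σzᵢ/Kᵢ = -0.312, so a root lies in (0, 1).
Newton–Raphson from ψ = 0.5:
  ψ = 0.500: g = -0.0503, g' = -0.400 → ψ = 0.374
  ψ = 0.374: g = -0.0009, g' = -0.389 → ψ = 0.372
Converged at ψ = 0.372.
Then V = ψ·F = 0.3720·124 = 46.1 mol/h and L = F − V = 77.9 mol/h.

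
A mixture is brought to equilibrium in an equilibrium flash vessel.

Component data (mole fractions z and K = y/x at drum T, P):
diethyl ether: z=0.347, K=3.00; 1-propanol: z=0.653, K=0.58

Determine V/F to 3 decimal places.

V/F = 0.500

Rachford–Rice: g(V/F) = Σ zᵢ(Kᵢ−1)/(1+V/F(Kᵢ−1)) = 0.
Feasibility: ΣzᵢKᵢ = 1.420, Σzᵢ/Kᵢ = 1.242 — both > 1, two phases present.
Binary case is linear: z₁(K₁−1)(1+V/F(K₂−1)) + z₂(K₂−1)(1+V/F(K₁−1)) = 0
⇒ V/F = [z₁(K₁−1)+z₂(K₂−1)] / [−(K₁−1)(K₂−1)] = 0.4197/0.8400 = 0.500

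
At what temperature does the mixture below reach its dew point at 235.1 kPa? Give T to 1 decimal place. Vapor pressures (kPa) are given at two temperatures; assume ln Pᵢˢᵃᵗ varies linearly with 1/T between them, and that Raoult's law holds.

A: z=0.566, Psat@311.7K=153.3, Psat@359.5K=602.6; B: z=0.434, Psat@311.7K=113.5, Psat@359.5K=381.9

T = 331.2 K

Dew-point temperature: Σzᵢ·P/Pᵢˢᵃᵗ(T) = 1. Interpolate ln Pᵢˢᵃᵗ = aᵢ + bᵢ/T.
  T = 311.7 K: ΣzᵢP/Pᵢˢᵃᵗ = 1.7670
  T = 359.5 K: ΣzᵢP/Pᵢˢᵃᵗ = 0.4880
  T = 335.6 K: ΣzᵢP/Pᵢˢᵃᵗ = 0.8863
  T = 323.6 K: ΣzᵢP/Pᵢˢᵃᵗ = 1.2371
  T = 329.6 K: ΣzᵢP/Pᵢˢᵃᵗ = 1.0439
  T = 332.6 K: ΣzᵢP/Pᵢˢᵃᵗ = 0.9612
  T = 331.1 K: ΣzᵢP/Pᵢˢᵃᵗ = 1.0015
Interpolating between 331.1 K and 332.6 K gives T ≈ 331.2 K.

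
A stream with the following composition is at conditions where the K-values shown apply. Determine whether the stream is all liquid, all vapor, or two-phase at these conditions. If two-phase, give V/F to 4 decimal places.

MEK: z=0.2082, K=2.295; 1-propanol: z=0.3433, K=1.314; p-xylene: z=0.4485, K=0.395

ΣzᵢKᵢ = 1.1061; Σzᵢ/Kᵢ = 1.4874.
Both exceed 1, so a two-phase solution exists.
Material balance + equilibrium reduce to Σ zᵢ(Kᵢ−1)/(1+ψ(Kᵢ−1)) = 0.
Iterate (Newton) starting at ψ = 0.5:
  ψ = 0.5000: g = -0.13220, g' = -0.4914 → ψ = 0.2309
  ψ = 0.2309: g = -0.00736, g' = -0.4581 → ψ = 0.2149
Converged at ψ = 0.2149.

two-phase, V/F = 0.2149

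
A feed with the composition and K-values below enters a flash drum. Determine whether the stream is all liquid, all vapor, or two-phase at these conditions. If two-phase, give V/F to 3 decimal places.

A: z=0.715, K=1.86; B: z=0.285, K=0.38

two-phase, V/F = 0.822

ΣzᵢKᵢ = 1.438; Σzᵢ/Kᵢ = 1.134.
Both exceed 1, so a two-phase solution exists.
Rachford–Rice: g(ψ) = Σ zᵢ(Kᵢ−1)/(1+ψ(Kᵢ−1)) = 0.
Binary case is linear: z₁(K₁−1)(1+ψ(K₂−1)) + z₂(K₂−1)(1+ψ(K₁−1)) = 0
⇒ ψ = [z₁(K₁−1)+z₂(K₂−1)] / [−(K₁−1)(K₂−1)] = 0.4382/0.5332 = 0.822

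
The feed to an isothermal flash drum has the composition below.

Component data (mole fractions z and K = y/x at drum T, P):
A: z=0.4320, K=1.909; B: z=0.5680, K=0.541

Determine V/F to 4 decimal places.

Newton iteration, V/F⁰ = 0.5:
  V/F = 0.5000: g = -0.06839, g' = -0.3703 → V/F = 0.3153
  V/F = 0.3153: g = 0.00038, g' = -0.3792 → V/F = 0.3163
Converged at V/F = 0.3163.

V/F = 0.3163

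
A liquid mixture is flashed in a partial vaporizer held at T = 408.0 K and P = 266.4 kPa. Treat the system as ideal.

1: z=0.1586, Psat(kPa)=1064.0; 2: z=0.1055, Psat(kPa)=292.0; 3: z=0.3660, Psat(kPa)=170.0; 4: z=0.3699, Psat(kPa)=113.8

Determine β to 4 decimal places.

Raoult's law: Kᵢ = Pᵢˢᵃᵗ/P = Pᵢˢᵃᵗ/266.4.
  K_1 = 1064.0/266.4 = 3.993994, K_2 = 292.0/266.4 = 1.096096, K_3 = 170.0/266.4 = 0.638138, K_4 = 113.8/266.4 = 0.427177
Newton–Raphson from β = 0.5:
  β = 0.5000: g = -0.25879, g' = -0.5387 → β = 0.0196
  β = 0.0196: g = 0.11096, g' = -1.4421 → β = 0.0965
  β = 0.0965: g = 0.01689, g' = -1.0440 → β = 0.1127
  β = 0.1127: g = 0.00047, g' = -0.9865 → β = 0.1132
Converged at β = 0.1132.

β = 0.1132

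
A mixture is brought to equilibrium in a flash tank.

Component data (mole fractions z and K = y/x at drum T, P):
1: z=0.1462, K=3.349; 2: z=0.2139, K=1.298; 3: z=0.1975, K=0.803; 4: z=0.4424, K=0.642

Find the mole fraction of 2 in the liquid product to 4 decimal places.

x_2 = 0.1900

Let β = V/F and solve Σ zᵢ(Kᵢ−1)/(1+β(Kᵢ−1)) = 0.
Feasibility: ΣzᵢKᵢ = 1.2099, Σzᵢ/Kᵢ = 1.1435 — both > 1, two phases present.
Newton–Raphson from β = 0.61:
  β = 0.6100: g = -0.05175, g' = -0.2526 → β = 0.4051
  β = 0.4051: g = 0.00532, g' = -0.3135 → β = 0.4221
  β = 0.4221: g = 0.00006, g' = -0.3062 → β = 0.4223
Converged at β = 0.4223.
Compositions from xᵢ = zᵢ/(1+β(Kᵢ−1)), yᵢ = Kᵢxᵢ:
  1: x = 0.0734, y = 0.2458
  2: x = 0.1900, y = 0.2466
  3: x = 0.2154, y = 0.1730
  4: x = 0.5212, y = 0.3346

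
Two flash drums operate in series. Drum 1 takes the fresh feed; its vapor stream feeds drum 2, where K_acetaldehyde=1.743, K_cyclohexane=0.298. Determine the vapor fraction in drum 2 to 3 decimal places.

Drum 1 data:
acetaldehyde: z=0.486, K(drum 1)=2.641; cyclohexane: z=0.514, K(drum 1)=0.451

V/F (drum 2) = 0.488

Drum 1:
Rachford–Rice: g(ψ₁) = Σ zᵢ(Kᵢ−1)/(1+ψ₁(Kᵢ−1)) = 0.
Feasibility: ΣzᵢKᵢ = 1.515, Σzᵢ/Kᵢ = 1.324 — both > 1, two phases present.
Newton iteration, ψ₁⁰ = 0.5:
  ψ₁ = 0.500: g = 0.0491, g' = -0.689 → ψ₁ = 0.571
  ψ₁ = 0.571: g = 0.0005, g' = -0.677 → ψ₁ = 0.572
Converged at ψ₁ = 0.572.
Drum-1 compositions:
  acetaldehyde: x = 0.251, y = 0.662
  cyclohexane: x = 0.749, y = 0.338
Drum-2 feed = drum-1 vapor: z₂ = (0.6621, 0.3379).
Drum 2:
Binary case is linear: z₁(K₁−1)(1+ψ₂(K₂−1)) + z₂(K₂−1)(1+ψ₂(K₁−1)) = 0
⇒ ψ₂ = [z₁(K₁−1)+z₂(K₂−1)] / [−(K₁−1)(K₂−1)] = 0.2547/0.5216 = 0.488
  acetaldehyde: x = 0.486, y = 0.847
  cyclohexane: x = 0.514, y = 0.153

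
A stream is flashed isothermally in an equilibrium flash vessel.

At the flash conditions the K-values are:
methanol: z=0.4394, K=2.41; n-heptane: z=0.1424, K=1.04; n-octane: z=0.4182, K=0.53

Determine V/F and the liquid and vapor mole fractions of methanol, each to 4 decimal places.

Material balance + equilibrium reduce to Σ zᵢ(Kᵢ−1)/(1+V/F(Kᵢ−1)) = 0.
g(0) = ΣzᵢKᵢ − 1 = 0.4287 and g(1) = 1 − Σzᵢ/Kᵢ = -0.1083, so a root lies in (0, 1).
Newton–Raphson from V/F = 0.31:
  V/F = 0.3100: g = 0.20666, g' = -0.5498 → V/F = 0.6859
  V/F = 0.6859: g = 0.03044, g' = -0.4272 → V/F = 0.7572
Converged at V/F = 0.7572.
Compositions from xᵢ = zᵢ/(1+V/F(Kᵢ−1)), yᵢ = Kᵢxᵢ:
  methanol: x = 0.2125, y = 0.5121
  n-heptane: x = 0.1382, y = 0.1437
  n-octane: x = 0.6493, y = 0.3441

V/F = 0.7572, x_methanol = 0.2125, y_methanol = 0.5121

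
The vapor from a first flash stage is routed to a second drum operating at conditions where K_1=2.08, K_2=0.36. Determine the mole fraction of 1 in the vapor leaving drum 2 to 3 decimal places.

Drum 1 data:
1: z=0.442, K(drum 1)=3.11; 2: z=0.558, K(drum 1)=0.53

Drum 1:
Rachford–Rice: g(ψ₁) = Σ zᵢ(Kᵢ−1)/(1+ψ₁(Kᵢ−1)) = 0.
Feasibility: ΣzᵢKᵢ = 1.670, Σzᵢ/Kᵢ = 1.195 — both > 1, two phases present.
Newton iteration, ψ₁⁰ = 0.49:
  ψ₁ = 0.490: g = 0.1178, g' = -0.684 → ψ₁ = 0.662
  ψ₁ = 0.662: g = 0.0082, g' = -0.602 → ψ₁ = 0.676
Converged at ψ₁ = 0.676.
Drum-1 compositions:
  1: x = 0.182, y = 0.567
  2: x = 0.818, y = 0.433
Drum-2 feed = drum-1 vapor: z₂ = (0.5666, 0.4334).
Drum 2:
Let ψ₂ = V/F and solve Σ zᵢ(Kᵢ−1)/(1+ψ₂(Kᵢ−1)) = 0.
Feasibility: ΣzᵢKᵢ = 1.334, Σzᵢ/Kᵢ = 1.476 — both > 1, two phases present.
Binary case is linear: z₁(K₁−1)(1+ψ₂(K₂−1)) + z₂(K₂−1)(1+ψ₂(K₁−1)) = 0
⇒ ψ₂ = [z₁(K₁−1)+z₂(K₂−1)] / [−(K₁−1)(K₂−1)] = 0.3345/0.6912 = 0.484
  1: x = 0.372, y = 0.774
  2: x = 0.628, y = 0.226

y_1 (drum 2) = 0.774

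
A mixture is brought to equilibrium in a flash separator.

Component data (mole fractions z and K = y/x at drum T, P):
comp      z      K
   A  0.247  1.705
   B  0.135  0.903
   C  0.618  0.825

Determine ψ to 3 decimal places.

ψ = 0.462

Iterate (Newton) starting at ψ = 0.56:
  ψ = 0.560: g = -0.0089, g' = -0.088 → ψ = 0.459
  ψ = 0.459: g = 0.0003, g' = -0.094 → ψ = 0.462
Converged at ψ = 0.462.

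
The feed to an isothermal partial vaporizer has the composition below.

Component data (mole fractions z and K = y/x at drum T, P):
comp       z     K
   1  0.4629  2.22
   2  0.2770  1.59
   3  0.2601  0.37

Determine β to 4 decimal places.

Iterate (Newton) starting at β = 0.59:
  β = 0.5900: g = 0.18880, g' = -0.5475 → β = 0.9348
  β = 0.9348: g = -0.02947, g' = -0.8014 → β = 0.8981
  β = 0.8981: g = -0.00106, g' = -0.7456 → β = 0.8966
Converged at β = 0.8966.

β = 0.8966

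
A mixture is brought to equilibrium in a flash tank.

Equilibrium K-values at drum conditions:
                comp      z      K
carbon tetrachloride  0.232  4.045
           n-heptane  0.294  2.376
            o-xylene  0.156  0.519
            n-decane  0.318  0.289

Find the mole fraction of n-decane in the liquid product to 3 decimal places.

Rachford–Rice: g(ψ) = Σ zᵢ(Kᵢ−1)/(1+ψ(Kᵢ−1)) = 0.
Check two-phase: ΣzᵢKᵢ = 1.810 > 1 and Σzᵢ/Kᵢ = 1.582 > 1, so g(0) = 0.810 > 0 and g(1) = -0.582 < 0.
Newton–Raphson from ψ = 0.5:
  ψ = 0.500: g = 0.0701, g' = -0.983 → ψ = 0.571
Converged at ψ = 0.571.
Compositions from xᵢ = zᵢ/(1+ψ(Kᵢ−1)), yᵢ = Kᵢxᵢ:
  carbon tetrachloride: x = 0.085, y = 0.342
  n-heptane: x = 0.165, y = 0.391
  o-xylene: x = 0.215, y = 0.112
  n-decane: x = 0.536, y = 0.155

x_n-decane = 0.536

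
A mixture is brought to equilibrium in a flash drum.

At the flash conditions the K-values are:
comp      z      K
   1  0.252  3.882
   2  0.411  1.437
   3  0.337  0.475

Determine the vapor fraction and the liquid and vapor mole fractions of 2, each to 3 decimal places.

ψ = 0.892, x_2 = 0.296, y_2 = 0.425

Iterate (Newton) starting at ψ = 0.5:
  ψ = 0.500: g = 0.2050, g' = -0.575 → ψ = 0.857
  ψ = 0.857: g = 0.0185, g' = -0.522 → ψ = 0.892
Converged at ψ = 0.892.
Compositions from xᵢ = zᵢ/(1+ψ(Kᵢ−1)), yᵢ = Kᵢxᵢ:
  1: x = 0.071, y = 0.274
  2: x = 0.296, y = 0.425
  3: x = 0.634, y = 0.301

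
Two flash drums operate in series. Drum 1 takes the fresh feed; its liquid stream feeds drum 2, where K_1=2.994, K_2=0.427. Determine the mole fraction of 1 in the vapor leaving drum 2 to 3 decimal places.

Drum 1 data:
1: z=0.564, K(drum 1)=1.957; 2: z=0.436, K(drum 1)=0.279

y_1 (drum 2) = 0.668

Drum 1:
Binary case is linear: z₁(K₁−1)(1+ψ₁(K₂−1)) + z₂(K₂−1)(1+ψ₁(K₁−1)) = 0
⇒ ψ₁ = [z₁(K₁−1)+z₂(K₂−1)] / [−(K₁−1)(K₂−1)] = 0.2254/0.6900 = 0.327
Drum-1 compositions:
  1: x = 0.430, y = 0.841
  2: x = 0.570, y = 0.159
Drum-2 feed = drum-1 liquid: z₂ = (0.4297, 0.5703).
Drum 2:
Rachford–Rice: g(ψ₂) = Σ zᵢ(Kᵢ−1)/(1+ψ₂(Kᵢ−1)) = 0.
g(0) = ΣzᵢKᵢ − 1 = 0.530 and g(1) = 1 − Σzᵢ/Kᵢ = -0.479, so a root lies in (0, 1).
Binary case is linear: z₁(K₁−1)(1+ψ₂(K₂−1)) + z₂(K₂−1)(1+ψ₂(K₁−1)) = 0
⇒ ψ₂ = [z₁(K₁−1)+z₂(K₂−1)] / [−(K₁−1)(K₂−1)] = 0.5300/1.1426 = 0.464
  1: x = 0.223, y = 0.668
  2: x = 0.777, y = 0.332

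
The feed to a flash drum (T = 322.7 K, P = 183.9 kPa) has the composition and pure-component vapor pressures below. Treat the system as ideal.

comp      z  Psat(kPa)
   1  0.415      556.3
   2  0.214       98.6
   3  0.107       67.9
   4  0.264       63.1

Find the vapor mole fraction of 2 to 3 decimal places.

Raoult's law: Kᵢ = Pᵢˢᵃᵗ/P = Pᵢˢᵃᵗ/183.9.
  K_1 = 556.3/183.9 = 3.02501, K_2 = 98.6/183.9 = 0.53616, K_3 = 67.9/183.9 = 0.36922, K_4 = 63.1/183.9 = 0.34312
Material balance + equilibrium reduce to Σ zᵢ(Kᵢ−1)/(1+ψ(Kᵢ−1)) = 0.
g(0) = ΣzᵢKᵢ − 1 = 0.500 and g(1) = 1 − Σzᵢ/Kᵢ = -0.596, so a root lies in (0, 1).
Newton iteration, ψ⁰ = 0.69:
  ψ = 0.690: g = -0.2321, g' = -0.910 → ψ = 0.435
  ψ = 0.435: g = -0.0134, g' = -0.857 → ψ = 0.419
Converged at ψ = 0.419.
Compositions from xᵢ = zᵢ/(1+ψ(Kᵢ−1)), yᵢ = Kᵢxᵢ:
  1: x = 0.224, y = 0.679
  2: x = 0.266, y = 0.142
  3: x = 0.145, y = 0.054
  4: x = 0.364, y = 0.125

y_2 = 0.142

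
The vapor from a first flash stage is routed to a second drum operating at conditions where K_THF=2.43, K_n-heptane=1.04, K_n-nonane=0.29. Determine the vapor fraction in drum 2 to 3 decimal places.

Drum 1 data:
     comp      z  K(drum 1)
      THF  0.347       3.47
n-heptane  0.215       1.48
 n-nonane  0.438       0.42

V/F (drum 2) = 0.600

Drum 1:
Rachford–Rice: g(ψ₁) = Σ zᵢ(Kᵢ−1)/(1+ψ₁(Kᵢ−1)) = 0.
g(0) = ΣzᵢKᵢ − 1 = 0.706 and g(1) = 1 − Σzᵢ/Kᵢ = -0.288, so a root lies in (0, 1).
Newton–Raphson from ψ₁ = 0.5:
  ψ₁ = 0.500: g = 0.1089, g' = -0.748 → ψ₁ = 0.646
  ψ₁ = 0.646: g = 0.0031, g' = -0.720 → ψ₁ = 0.650
Converged at ψ₁ = 0.650.
Drum-1 compositions:
  THF: x = 0.133, y = 0.462
  n-heptane: x = 0.164, y = 0.243
  n-nonane: x = 0.703, y = 0.295
Drum-2 feed = drum-1 vapor: z₂ = (0.4622, 0.2425, 0.2952).
Drum 2:
Material balance + equilibrium reduce to Σ zᵢ(Kᵢ−1)/(1+ψ₂(Kᵢ−1)) = 0.
Check two-phase: ΣzᵢKᵢ = 1.461 > 1 and Σzᵢ/Kᵢ = 1.441 > 1, so g(0) = 0.461 > 0 and g(1) = -0.441 < 0.
Newton–Raphson from ψ₂ = 0.5:
  ψ₂ = 0.500: g = 0.0700, g' = -0.679 → ψ₂ = 0.603
  ψ₂ = 0.603: g = -0.0021, g' = -0.728 → ψ₂ = 0.600
Converged at ψ₂ = 0.600.
  THF: x = 0.249, y = 0.604
  n-heptane: x = 0.237, y = 0.246
  n-nonane: x = 0.514, y = 0.149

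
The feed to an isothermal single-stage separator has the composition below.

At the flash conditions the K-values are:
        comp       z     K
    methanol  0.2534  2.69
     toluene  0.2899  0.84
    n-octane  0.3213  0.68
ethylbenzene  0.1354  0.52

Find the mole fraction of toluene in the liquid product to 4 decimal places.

Rachford–Rice: g(ψ) = Σ zᵢ(Kᵢ−1)/(1+ψ(Kᵢ−1)) = 0.
Feasibility: ΣzᵢKᵢ = 1.2141, Σzᵢ/Kᵢ = 1.1722 — both > 1, two phases present.
Newton–Raphson from ψ = 0.7:
  ψ = 0.7000: g = -0.08644, g' = -0.2867 → ψ = 0.3985
  ψ = 0.3985: g = 0.00816, g' = -0.3578 → ψ = 0.4213
  ψ = 0.4213: g = 0.00011, g' = -0.3484 → ψ = 0.4216
Converged at ψ = 0.4216.
Compositions from xᵢ = zᵢ/(1+ψ(Kᵢ−1)), yᵢ = Kᵢxᵢ:
  methanol: x = 0.1480, y = 0.3980
  toluene: x = 0.3109, y = 0.2611
  n-octane: x = 0.3714, y = 0.2526
  ethylbenzene: x = 0.1698, y = 0.0883

x_toluene = 0.3109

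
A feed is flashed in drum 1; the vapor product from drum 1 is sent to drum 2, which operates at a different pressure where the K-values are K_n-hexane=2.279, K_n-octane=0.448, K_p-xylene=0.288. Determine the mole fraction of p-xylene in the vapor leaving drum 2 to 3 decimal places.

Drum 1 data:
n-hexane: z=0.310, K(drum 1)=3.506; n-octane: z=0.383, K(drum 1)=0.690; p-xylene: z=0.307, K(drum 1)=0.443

y_p-xylene (drum 2) = 0.077

Drum 1:
Newton iteration, ψ₁⁰ = 0.48:
  ψ₁ = 0.480: g = -0.0202, g' = -0.629 → ψ₁ = 0.448
Converged at ψ₁ = 0.448.
Drum-1 compositions:
  n-hexane: x = 0.146, y = 0.512
  n-octane: x = 0.445, y = 0.307
  p-xylene: x = 0.409, y = 0.181
Drum-2 feed = drum-1 vapor: z₂ = (0.5118, 0.3069, 0.1813).
Drum 2:
Material balance + equilibrium reduce to Σ zᵢ(Kᵢ−1)/(1+ψ₂(Kᵢ−1)) = 0.
g(0) = ΣzᵢKᵢ − 1 = 0.356 and g(1) = 1 − Σzᵢ/Kᵢ = -0.539, so a root lies in (0, 1).
Newton–Raphson from ψ₂ = 0.68:
  ψ₂ = 0.680: g = -0.1713, g' = -0.825 → ψ₂ = 0.472
  ψ₂ = 0.472: g = -0.0155, g' = -0.705 → ψ₂ = 0.450
Converged at ψ₂ = 0.450.
  n-hexane: x = 0.325, y = 0.740
  n-octane: x = 0.408, y = 0.183
  p-xylene: x = 0.267, y = 0.077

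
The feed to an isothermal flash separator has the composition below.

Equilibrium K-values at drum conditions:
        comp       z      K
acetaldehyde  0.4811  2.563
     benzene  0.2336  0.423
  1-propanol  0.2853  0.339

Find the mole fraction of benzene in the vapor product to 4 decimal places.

Let β = V/F and solve Σ zᵢ(Kᵢ−1)/(1+β(Kᵢ−1)) = 0.
Check two-phase: ΣzᵢKᵢ = 1.4286 > 1 and Σzᵢ/Kᵢ = 1.5815 > 1, so g(0) = 0.4286 > 0 and g(1) = -0.5815 < 0.
Iterate (Newton) starting at β = 0.52:
  β = 0.5200: g = -0.06510, g' = -0.8058 → β = 0.4392
  β = 0.4392: g = -0.00040, g' = -0.8003 → β = 0.4387
Converged at β = 0.4387.
Compositions from xᵢ = zᵢ/(1+β(Kᵢ−1)), yᵢ = Kᵢxᵢ:
  acetaldehyde: x = 0.2854, y = 0.7315
  benzene: x = 0.3128, y = 0.1323
  1-propanol: x = 0.4018, y = 0.1362

y_benzene = 0.1323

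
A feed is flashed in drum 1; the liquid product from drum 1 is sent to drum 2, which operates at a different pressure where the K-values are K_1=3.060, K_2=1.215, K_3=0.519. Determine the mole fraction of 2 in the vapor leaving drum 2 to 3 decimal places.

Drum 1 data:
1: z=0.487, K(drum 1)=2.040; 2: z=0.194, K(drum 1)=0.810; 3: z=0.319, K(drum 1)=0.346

y_2 (drum 2) = 0.226

Drum 1:
Material balance + equilibrium reduce to Σ zᵢ(Kᵢ−1)/(1+ψ₁(Kᵢ−1)) = 0.
Check two-phase: ΣzᵢKᵢ = 1.261 > 1 and Σzᵢ/Kᵢ = 1.400 > 1, so g(0) = 0.261 > 0 and g(1) = -0.400 < 0.
Newton iteration, ψ₁⁰ = 0.62:
  ψ₁ = 0.620: g = -0.0848, g' = -0.590 → ψ₁ = 0.476
  ψ₁ = 0.476: g = -0.0048, g' = -0.532 → ψ₁ = 0.467
Converged at ψ₁ = 0.467.
Drum-1 compositions:
  1: x = 0.328, y = 0.669
  2: x = 0.213, y = 0.172
  3: x = 0.459, y = 0.159
Drum-2 feed = drum-1 liquid: z₂ = (0.3278, 0.2129, 0.4593).
Drum 2:
Material balance + equilibrium reduce to Σ zᵢ(Kᵢ−1)/(1+ψ₂(Kᵢ−1)) = 0.
g(0) = ΣzᵢKᵢ − 1 = 0.500 and g(1) = 1 − Σzᵢ/Kᵢ = -0.167, so a root lies in (0, 1).
Newton iteration, ψ₂⁰ = 0.64:
  ψ₂ = 0.640: g = 0.0122, g' = -0.488 → ψ₂ = 0.665
Converged at ψ₂ = 0.665.
  1: x = 0.138, y = 0.423
  2: x = 0.186, y = 0.226
  3: x = 0.675, y = 0.351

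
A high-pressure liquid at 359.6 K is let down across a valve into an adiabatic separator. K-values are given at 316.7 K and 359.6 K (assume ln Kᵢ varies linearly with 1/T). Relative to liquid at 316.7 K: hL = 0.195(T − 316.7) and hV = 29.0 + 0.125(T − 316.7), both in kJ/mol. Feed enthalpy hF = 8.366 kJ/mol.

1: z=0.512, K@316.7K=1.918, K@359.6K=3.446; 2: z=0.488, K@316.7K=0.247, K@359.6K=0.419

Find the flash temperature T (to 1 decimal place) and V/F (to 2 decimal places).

T = 322.5 K, V/F = 0.25

Adiabatic flash: solve Rachford–Rice at each trial T, then check hF = ψ·hV(T) + (1−ψ)·hL(T).
  T = 316.7 K: K = (1.918, 0.247), RR gives ψ = 0.148, H_out = 4.302 kJ/mol
  T = 359.6 K: K = (3.446, 0.419), RR gives ψ = 0.682, H_out = 26.088 kJ/mol
  T = 338.1 K: K = (2.617, 0.327), RR gives ψ = 0.459, H_out = 16.796 kJ/mol
  T = 327.4 K: K = (2.252, 0.285), RR gives ψ = 0.327, H_out = 11.318 kJ/mol
  T = 322.0 K: K = (2.079, 0.266), RR gives ψ = 0.245, H_out = 8.053 kJ/mol
  T = 324.7 K: K = (2.165, 0.275), RR gives ψ = 0.288, H_out = 9.742 kJ/mol
  T = 323.4 K: K = (2.123, 0.271), RR gives ψ = 0.268, H_out = 8.944 kJ/mol
Linear interpolation between T = 322.0 (H_out = 8.053) and T = 323.4 (H_out = 8.944) on hF = 8.366 gives T ≈ 322.5 K, at which ψ = 0.25.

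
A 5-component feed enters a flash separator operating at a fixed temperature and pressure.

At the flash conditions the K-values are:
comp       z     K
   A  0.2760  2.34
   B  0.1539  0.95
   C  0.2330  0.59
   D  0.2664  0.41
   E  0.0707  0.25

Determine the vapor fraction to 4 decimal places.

ψ = 0.0905

Newton iteration, ψ⁰ = 0.5:
  ψ = 0.5000: g = -0.21438, g' = -0.5285 → ψ = 0.0943
  ψ = 0.0943: g = -0.00227, g' = -0.5834 → ψ = 0.0904
Converged at ψ = 0.0905.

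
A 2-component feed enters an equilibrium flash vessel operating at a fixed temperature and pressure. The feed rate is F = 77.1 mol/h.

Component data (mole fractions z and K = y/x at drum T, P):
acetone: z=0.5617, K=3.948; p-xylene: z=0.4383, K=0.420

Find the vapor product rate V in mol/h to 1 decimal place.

V = 63.2 mol/h

Let ψ = V/F and solve Σ zᵢ(Kᵢ−1)/(1+ψ(Kᵢ−1)) = 0.
Feasibility: ΣzᵢKᵢ = 2.4017, Σzᵢ/Kᵢ = 1.1858 — both > 1, two phases present.
Binary case is linear: z₁(K₁−1)(1+ψ(K₂−1)) + z₂(K₂−1)(1+ψ(K₁−1)) = 0
⇒ ψ = [z₁(K₁−1)+z₂(K₂−1)] / [−(K₁−1)(K₂−1)] = 1.40168/1.70984 = 0.8198
Then V = ψ·F = 0.8198·77.1 = 63.2 mol/h and L = F − V = 13.9 mol/h.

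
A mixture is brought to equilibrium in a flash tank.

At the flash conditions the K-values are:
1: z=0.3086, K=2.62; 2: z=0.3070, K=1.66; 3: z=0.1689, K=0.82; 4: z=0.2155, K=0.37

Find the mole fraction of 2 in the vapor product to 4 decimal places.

y_2 = 0.3238

Let β = V/F and solve Σ zᵢ(Kᵢ−1)/(1+β(Kᵢ−1)) = 0.
Check two-phase: ΣzᵢKᵢ = 1.5364 > 1 and Σzᵢ/Kᵢ = 1.0911 > 1, so g(0) = 0.5364 > 0 and g(1) = -0.0911 < 0.
Iterate (Newton) starting at β = 0.5:
  β = 0.5000: g = 0.19695, g' = -0.5117 → β = 0.8849
  β = 0.8849: g = -0.00961, g' = -0.6346 → β = 0.8697
  β = 0.8697: g = -0.00011, g' = -0.6198 → β = 0.8696
Converged at β = 0.8696.
Compositions from xᵢ = zᵢ/(1+β(Kᵢ−1)), yᵢ = Kᵢxᵢ:
  1: x = 0.1281, y = 0.3357
  2: x = 0.1951, y = 0.3238
  3: x = 0.2002, y = 0.1642
  4: x = 0.4766, y = 0.1763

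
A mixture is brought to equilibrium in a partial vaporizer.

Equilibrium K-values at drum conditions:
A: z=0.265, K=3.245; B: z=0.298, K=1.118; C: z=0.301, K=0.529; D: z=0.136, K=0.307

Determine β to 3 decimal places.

β = 0.472

Rachford–Rice: g(β) = Σ zᵢ(Kᵢ−1)/(1+β(Kᵢ−1)) = 0.
Check two-phase: ΣzᵢKᵢ = 1.394 > 1 and Σzᵢ/Kᵢ = 1.360 > 1, so g(0) = 0.394 > 0 and g(1) = -0.360 < 0.
Newton iteration, β⁰ = 0.5:
  β = 0.500: g = -0.0162, g' = -0.567 → β = 0.472
Converged at β = 0.472.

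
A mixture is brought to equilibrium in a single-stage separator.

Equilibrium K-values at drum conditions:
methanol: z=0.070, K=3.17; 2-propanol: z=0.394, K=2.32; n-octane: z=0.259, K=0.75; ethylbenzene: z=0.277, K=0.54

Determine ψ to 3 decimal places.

Newton–Raphson from ψ = 0.37:
  ψ = 0.370: g = 0.2088, g' = -0.516 → ψ = 0.775
  ψ = 0.775: g = 0.0356, g' = -0.380 → ψ = 0.868
  ψ = 0.868: g = 0.0002, g' = -0.378 → ψ = 0.869
Converged at ψ = 0.869.

ψ = 0.869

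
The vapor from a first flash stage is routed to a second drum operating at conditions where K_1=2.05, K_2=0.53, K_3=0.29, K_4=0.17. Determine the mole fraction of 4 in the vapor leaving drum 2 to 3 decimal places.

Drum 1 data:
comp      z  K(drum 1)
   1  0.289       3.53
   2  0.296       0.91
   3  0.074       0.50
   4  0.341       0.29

Drum 1:
Material balance + equilibrium reduce to Σ zᵢ(Kᵢ−1)/(1+ψ₁(Kᵢ−1)) = 0.
g(0) = ΣzᵢKᵢ − 1 = 0.425 and g(1) = 1 − Σzᵢ/Kᵢ = -0.731, so a root lies in (0, 1).
Newton–Raphson from ψ₁ = 0.5:
  ψ₁ = 0.500: g = -0.1298, g' = -0.809 → ψ₁ = 0.340
  ψ₁ = 0.340: g = 0.0022, g' = -0.863 → ψ₁ = 0.342
Converged at ψ₁ = 0.342.
Drum-1 compositions:
  1: x = 0.155, y = 0.547
  2: x = 0.305, y = 0.278
  3: x = 0.089, y = 0.045
  4: x = 0.450, y = 0.131
Drum-2 feed = drum-1 vapor: z₂ = (0.5468, 0.2779, 0.0446, 0.1306).
Drum 2:
Rachford–Rice: g(ψ₂) = Σ zᵢ(Kᵢ−1)/(1+ψ₂(Kᵢ−1)) = 0.
g(0) = ΣzᵢKᵢ − 1 = 0.303 and g(1) = 1 − Σzᵢ/Kᵢ = -0.713, so a root lies in (0, 1).
Newton iteration, ψ₂⁰ = 0.42:
  ψ₂ = 0.420: g = 0.0241, g' = -0.643 → ψ₂ = 0.457
Converged at ψ₂ = 0.457.
  1: x = 0.369, y = 0.757
  2: x = 0.354, y = 0.188
  3: x = 0.066, y = 0.019
  4: x = 0.210, y = 0.036

y_4 (drum 2) = 0.036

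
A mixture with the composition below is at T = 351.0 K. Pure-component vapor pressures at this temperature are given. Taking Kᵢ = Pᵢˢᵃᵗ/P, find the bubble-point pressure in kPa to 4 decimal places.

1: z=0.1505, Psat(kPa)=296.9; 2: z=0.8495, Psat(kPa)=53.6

Pbub = 90.2166 kPa

At the bubble point ψ → 0, so ΣzᵢKᵢ = 1 with Kᵢ = Pᵢˢᵃᵗ/P ⇒ P = ΣzᵢPᵢˢᵃᵗ.
P = 0.1505·296.9 + 0.8495·53.6 = 90.2166 kPa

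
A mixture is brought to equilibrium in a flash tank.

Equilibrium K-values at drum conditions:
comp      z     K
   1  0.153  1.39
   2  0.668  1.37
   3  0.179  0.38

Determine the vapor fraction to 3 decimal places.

Rachford–Rice: g(ψ) = Σ zᵢ(Kᵢ−1)/(1+ψ(Kᵢ−1)) = 0.
Check two-phase: ΣzᵢKᵢ = 1.196 > 1 and Σzᵢ/Kᵢ = 1.069 > 1, so g(0) = 0.196 > 0 and g(1) = -0.069 < 0.
Newton–Raphson from ψ = 0.41:
  ψ = 0.410: g = 0.1172, g' = -0.210 → ψ = 0.968
  ψ = 0.968: g = -0.0525, g' = -0.493 → ψ = 0.862
  ψ = 0.862: g = -0.0063, g' = -0.383 → ψ = 0.845
Converged at ψ = 0.845.

ψ = 0.845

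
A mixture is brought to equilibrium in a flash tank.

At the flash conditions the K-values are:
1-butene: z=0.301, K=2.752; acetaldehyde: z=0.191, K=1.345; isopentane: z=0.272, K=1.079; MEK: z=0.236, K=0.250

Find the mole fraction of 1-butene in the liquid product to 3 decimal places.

Rachford–Rice: g(ψ) = Σ zᵢ(Kᵢ−1)/(1+ψ(Kᵢ−1)) = 0.
Check two-phase: ΣzᵢKᵢ = 1.438 > 1 and Σzᵢ/Kᵢ = 1.447 > 1, so g(0) = 0.438 > 0 and g(1) = -0.447 < 0.
Iterate (Newton) starting at ψ = 0.5:
  ψ = 0.500: g = 0.0748, g' = -0.620 → ψ = 0.621
  ψ = 0.621: g = -0.0037, g' = -0.694 → ψ = 0.615
Converged at ψ = 0.615.
Compositions from xᵢ = zᵢ/(1+ψ(Kᵢ−1)), yᵢ = Kᵢxᵢ:
  1-butene: x = 0.145, y = 0.399
  acetaldehyde: x = 0.158, y = 0.212
  isopentane: x = 0.259, y = 0.280
  MEK: x = 0.438, y = 0.110

x_1-butene = 0.145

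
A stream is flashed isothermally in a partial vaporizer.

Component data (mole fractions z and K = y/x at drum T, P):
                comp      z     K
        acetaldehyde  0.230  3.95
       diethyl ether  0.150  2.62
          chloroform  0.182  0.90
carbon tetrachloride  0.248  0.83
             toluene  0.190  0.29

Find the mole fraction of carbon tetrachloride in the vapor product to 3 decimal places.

y_carbon tetrachloride = 0.234

Let β = V/F and solve Σ zᵢ(Kᵢ−1)/(1+β(Kᵢ−1)) = 0.
Check two-phase: ΣzᵢKᵢ = 1.726 > 1 and Σzᵢ/Kᵢ = 1.272 > 1, so g(0) = 0.726 > 0 and g(1) = -0.272 < 0.
Newton–Raphson from β = 0.31:
  β = 0.310: g = 0.2799, g' = -0.888 → β = 0.625
  β = 0.625: g = 0.0501, g' = -0.665 → β = 0.701
  β = 0.701: g = -0.0007, g' = -0.690 → β = 0.699
Converged at β = 0.699.
Compositions from xᵢ = zᵢ/(1+β(Kᵢ−1)), yᵢ = Kᵢxᵢ:
  acetaldehyde: x = 0.075, y = 0.297
  diethyl ether: x = 0.070, y = 0.184
  chloroform: x = 0.196, y = 0.176
  carbon tetrachloride: x = 0.281, y = 0.234
  toluene: x = 0.377, y = 0.109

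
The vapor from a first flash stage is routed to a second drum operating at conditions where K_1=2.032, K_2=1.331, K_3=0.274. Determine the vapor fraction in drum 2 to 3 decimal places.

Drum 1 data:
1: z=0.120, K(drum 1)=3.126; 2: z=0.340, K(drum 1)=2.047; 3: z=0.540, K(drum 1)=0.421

Drum 1:
Let ψ₁ = V/F and solve Σ zᵢ(Kᵢ−1)/(1+ψ₁(Kᵢ−1)) = 0.
Feasibility: ΣzᵢKᵢ = 1.298, Σzᵢ/Kᵢ = 1.487 — both > 1, two phases present.
Newton–Raphson from ψ₁ = 0.65:
  ψ₁ = 0.650: g = -0.1824, g' = -0.693 → ψ₁ = 0.387
  ψ₁ = 0.387: g = -0.0095, g' = -0.653 → ψ₁ = 0.372
Converged at ψ₁ = 0.372.
Drum-1 compositions:
  1: x = 0.067, y = 0.209
  2: x = 0.245, y = 0.501
  3: x = 0.688, y = 0.290
Drum-2 feed = drum-1 vapor: z₂ = (0.2094, 0.5008, 0.2898).
Drum 2:
Let ψ₂ = V/F and solve Σ zᵢ(Kᵢ−1)/(1+ψ₂(Kᵢ−1)) = 0.
Check two-phase: ΣzᵢKᵢ = 1.171 > 1 and Σzᵢ/Kᵢ = 1.537 > 1, so g(0) = 0.171 > 0 and g(1) = -0.537 < 0.
Newton–Raphson from ψ₂ = 0.33:
  ψ₂ = 0.330: g = 0.0340, g' = -0.433 → ψ₂ = 0.408
  ψ₂ = 0.408: g = -0.0010, g' = -0.462 → ψ₂ = 0.406
Converged at ψ₂ = 0.406.
  1: x = 0.148, y = 0.300
  2: x = 0.441, y = 0.588
  3: x = 0.411, y = 0.113

V/F (drum 2) = 0.406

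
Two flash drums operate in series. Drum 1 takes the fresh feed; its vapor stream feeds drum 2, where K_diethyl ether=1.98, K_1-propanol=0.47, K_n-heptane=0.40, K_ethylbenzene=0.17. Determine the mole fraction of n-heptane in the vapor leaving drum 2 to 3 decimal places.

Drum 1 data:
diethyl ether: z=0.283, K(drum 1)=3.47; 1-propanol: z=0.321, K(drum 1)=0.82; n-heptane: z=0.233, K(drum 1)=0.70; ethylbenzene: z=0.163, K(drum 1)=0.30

Drum 1:
Rachford–Rice: g(ψ₁) = Σ zᵢ(Kᵢ−1)/(1+ψ₁(Kᵢ−1)) = 0.
Feasibility: ΣzᵢKᵢ = 1.457, Σzᵢ/Kᵢ = 1.349 — both > 1, two phases present.
Iterate (Newton) starting at ψ₁ = 0.59:
  ψ₁ = 0.590: g = -0.0595, g' = -0.562 → ψ₁ = 0.484
  ψ₁ = 0.484: g = 0.0007, g' = -0.582 → ψ₁ = 0.485
Converged at ψ₁ = 0.485.
Drum-1 compositions:
  diethyl ether: x = 0.129, y = 0.447
  1-propanol: x = 0.352, y = 0.288
  n-heptane: x = 0.273, y = 0.191
  ethylbenzene: x = 0.247, y = 0.074
Drum-2 feed = drum-1 vapor: z₂ = (0.4466, 0.2884, 0.1909, 0.0741).
Drum 2:
Material balance + equilibrium reduce to Σ zᵢ(Kᵢ−1)/(1+ψ₂(Kᵢ−1)) = 0.
Feasibility: ΣzᵢKᵢ = 1.109, Σzᵢ/Kᵢ = 1.752 — both > 1, two phases present.
Newton iteration, ψ₂⁰ = 0.5:
  ψ₂ = 0.500: g = -0.1829, g' = -0.633 → ψ₂ = 0.211
  ψ₂ = 0.211: g = -0.0150, g' = -0.562 → ψ₂ = 0.184
Converged at ψ₂ = 0.184.
  diethyl ether: x = 0.378, y = 0.749
  1-propanol: x = 0.320, y = 0.150
  n-heptane: x = 0.215, y = 0.086
  ethylbenzene: x = 0.087, y = 0.015

y_n-heptane (drum 2) = 0.086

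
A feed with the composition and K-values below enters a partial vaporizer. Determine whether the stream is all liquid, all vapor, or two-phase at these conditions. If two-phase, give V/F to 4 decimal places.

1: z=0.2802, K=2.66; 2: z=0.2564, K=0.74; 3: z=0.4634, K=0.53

two-phase, V/F = 0.2701

ΣzᵢKᵢ = 1.1807; Σzᵢ/Kᵢ = 1.3262.
Both exceed 1, so a two-phase solution exists.
Iterate (Newton) starting at ψ = 0.41:
  ψ = 0.4100: g = -0.06764, g' = -0.4522 → ψ = 0.2604
  ψ = 0.2604: g = 0.00507, g' = -0.5292 → ψ = 0.2700
  ψ = 0.2700: g = 0.00003, g' = -0.5225 → ψ = 0.2701
Converged at ψ = 0.2701.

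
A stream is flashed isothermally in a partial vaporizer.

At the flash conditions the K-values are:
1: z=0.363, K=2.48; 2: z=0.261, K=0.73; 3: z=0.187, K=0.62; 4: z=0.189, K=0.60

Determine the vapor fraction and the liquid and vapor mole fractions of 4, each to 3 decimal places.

Rachford–Rice: g(ψ) = Σ zᵢ(Kᵢ−1)/(1+ψ(Kᵢ−1)) = 0.
Check two-phase: ΣzᵢKᵢ = 1.320 > 1 and Σzᵢ/Kᵢ = 1.121 > 1, so g(0) = 0.320 > 0 and g(1) = -0.121 < 0.
Iterate (Newton) starting at ψ = 0.3:
  ψ = 0.300: g = 0.1293, g' = -0.477 → ψ = 0.571
  ψ = 0.571: g = 0.0192, g' = -0.355 → ψ = 0.625
  ψ = 0.625: g = 0.0004, g' = -0.342 → ψ = 0.626
Converged at ψ = 0.626.
Compositions from xᵢ = zᵢ/(1+ψ(Kᵢ−1)), yᵢ = Kᵢxᵢ:
  1: x = 0.188, y = 0.467
  2: x = 0.314, y = 0.229
  3: x = 0.245, y = 0.152
  4: x = 0.252, y = 0.151

ψ = 0.626, x_4 = 0.252, y_4 = 0.151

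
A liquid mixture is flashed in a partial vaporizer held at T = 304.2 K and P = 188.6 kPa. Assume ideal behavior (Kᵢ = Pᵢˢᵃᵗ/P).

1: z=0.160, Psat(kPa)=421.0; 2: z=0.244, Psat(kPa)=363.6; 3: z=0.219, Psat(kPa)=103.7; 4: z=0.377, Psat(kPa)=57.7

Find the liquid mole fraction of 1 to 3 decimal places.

x_1 = 0.143

Raoult's law: Kᵢ = Pᵢˢᵃᵗ/P = Pᵢˢᵃᵗ/188.6.
  K_1 = 421.0/188.6 = 2.23224, K_2 = 363.6/188.6 = 1.92789, K_3 = 103.7/188.6 = 0.54984, K_4 = 57.7/188.6 = 0.30594
Let β = V/F and solve Σ zᵢ(Kᵢ−1)/(1+β(Kᵢ−1)) = 0.
g(0) = ΣzᵢKᵢ − 1 = 0.063 and g(1) = 1 − Σzᵢ/Kᵢ = -0.829, so a root lies in (0, 1).
Iterate (Newton) starting at β = 0.38:
  β = 0.380: g = -0.1727, g' = -0.627 → β = 0.105
  β = 0.105: g = -0.0046, g' = -0.625 → β = 0.097
Converged at β = 0.097.
Compositions from xᵢ = zᵢ/(1+β(Kᵢ−1)), yᵢ = Kᵢxᵢ:
  1: x = 0.143, y = 0.319
  2: x = 0.224, y = 0.431
  3: x = 0.229, y = 0.126
  4: x = 0.404, y = 0.124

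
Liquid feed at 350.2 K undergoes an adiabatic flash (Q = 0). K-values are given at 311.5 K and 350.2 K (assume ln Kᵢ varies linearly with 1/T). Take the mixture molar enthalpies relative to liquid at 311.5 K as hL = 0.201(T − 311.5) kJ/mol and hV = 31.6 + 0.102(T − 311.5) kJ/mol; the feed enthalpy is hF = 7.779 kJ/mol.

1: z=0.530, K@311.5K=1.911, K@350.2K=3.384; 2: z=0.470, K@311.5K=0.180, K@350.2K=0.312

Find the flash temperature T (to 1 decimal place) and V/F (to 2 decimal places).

T = 316.4 K, V/F = 0.22

Adiabatic flash: solve Rachford–Rice at each trial T, then check hF = ψ·hV(T) + (1−ψ)·hL(T).
  T = 311.5 K: K = (1.911, 0.180), RR gives ψ = 0.130, H_out = 4.121 kJ/mol
  T = 350.2 K: K = (3.384, 0.312), RR gives ψ = 0.573, H_out = 23.696 kJ/mol
  T = 330.9 K: K = (2.588, 0.241), RR gives ψ = 0.402, H_out = 15.838 kJ/mol
  T = 321.2 K: K = (2.234, 0.209), RR gives ψ = 0.289, H_out = 10.814 kJ/mol
  T = 316.4 K: K = (2.070, 0.194), RR gives ψ = 0.219, H_out = 7.793 kJ/mol
  T = 313.9 K: K = (1.988, 0.187), RR gives ψ = 0.176, H_out = 6.009 kJ/mol
  T = 315.1 K: K = (2.027, 0.191), RR gives ψ = 0.197, H_out = 6.886 kJ/mol
Linear interpolation between T = 315.1 (H_out = 6.886) and T = 316.4 (H_out = 7.793) on hF = 7.779 gives T ≈ 316.4 K, at which ψ = 0.22.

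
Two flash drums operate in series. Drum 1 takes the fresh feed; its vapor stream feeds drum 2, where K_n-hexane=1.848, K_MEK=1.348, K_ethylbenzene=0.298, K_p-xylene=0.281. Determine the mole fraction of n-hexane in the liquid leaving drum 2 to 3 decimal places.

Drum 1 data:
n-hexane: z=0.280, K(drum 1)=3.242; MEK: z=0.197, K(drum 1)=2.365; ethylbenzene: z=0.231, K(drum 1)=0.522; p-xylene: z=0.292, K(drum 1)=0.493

Drum 1:
Rachford–Rice: g(ψ₁) = Σ zᵢ(Kᵢ−1)/(1+ψ₁(Kᵢ−1)) = 0.
Feasibility: ΣzᵢKᵢ = 1.638, Σzᵢ/Kᵢ = 1.204 — both > 1, two phases present.
Iterate (Newton) starting at ψ₁ = 0.35:
  ψ₁ = 0.350: g = 0.2211, g' = -0.797 → ψ₁ = 0.627
  ψ₁ = 0.627: g = 0.0308, g' = -0.619 → ψ₁ = 0.677
  ψ₁ = 0.677: g = 0.0002, g' = -0.611 → ψ₁ = 0.678
Converged at ψ₁ = 0.678.
Drum-1 compositions:
  n-hexane: x = 0.111, y = 0.360
  MEK: x = 0.102, y = 0.242
  ethylbenzene: x = 0.342, y = 0.178
  p-xylene: x = 0.445, y = 0.219
Drum-2 feed = drum-1 vapor: z₂ = (0.3603, 0.2420, 0.1784, 0.2193).
Drum 2:
Let ψ₂ = V/F and solve Σ zᵢ(Kᵢ−1)/(1+ψ₂(Kᵢ−1)) = 0.
g(0) = ΣzᵢKᵢ − 1 = 0.107 and g(1) = 1 − Σzᵢ/Kᵢ = -0.753, so a root lies in (0, 1).
Iterate (Newton) starting at ψ₂ = 0.33:
  ψ₂ = 0.330: g = -0.0554, g' = -0.526 → ψ₂ = 0.225
  ψ₂ = 0.225: g = -0.0019, g' = -0.493 → ψ₂ = 0.221
Converged at ψ₂ = 0.221.
  n-hexane: x = 0.304, y = 0.561
  MEK: x = 0.225, y = 0.303
  ethylbenzene: x = 0.211, y = 0.063
  p-xylene: x = 0.261, y = 0.073

x_n-hexane (drum 2) = 0.304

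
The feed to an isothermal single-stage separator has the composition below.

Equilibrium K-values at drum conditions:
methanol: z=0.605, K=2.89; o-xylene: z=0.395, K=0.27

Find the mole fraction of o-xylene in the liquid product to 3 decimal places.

x_o-xylene = 0.721

Material balance + equilibrium reduce to Σ zᵢ(Kᵢ−1)/(1+V/F(Kᵢ−1)) = 0.
Feasibility: ΣzᵢKᵢ = 1.855, Σzᵢ/Kᵢ = 1.672 — both > 1, two phases present.
Binary case is linear: z₁(K₁−1)(1+V/F(K₂−1)) + z₂(K₂−1)(1+V/F(K₁−1)) = 0
⇒ V/F = [z₁(K₁−1)+z₂(K₂−1)] / [−(K₁−1)(K₂−1)] = 0.8551/1.3797 = 0.620
Compositions from xᵢ = zᵢ/(1+V/F(Kᵢ−1)), yᵢ = Kᵢxᵢ:
  methanol: x = 0.279, y = 0.805
  o-xylene: x = 0.721, y = 0.195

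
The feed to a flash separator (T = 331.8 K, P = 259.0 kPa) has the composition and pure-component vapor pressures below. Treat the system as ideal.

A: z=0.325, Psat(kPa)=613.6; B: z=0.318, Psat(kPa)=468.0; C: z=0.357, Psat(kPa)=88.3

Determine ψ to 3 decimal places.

ψ = 0.639

Raoult's law: Kᵢ = Pᵢˢᵃᵗ/P = Pᵢˢᵃᵗ/259.0.
  K_A = 613.6/259.0 = 2.36911, K_B = 468.0/259.0 = 1.80695, K_C = 88.3/259.0 = 0.34093
Newton iteration, ψ⁰ = 0.41:
  ψ = 0.410: g = 0.1554, g' = -0.658 → ψ = 0.646
  ψ = 0.646: g = -0.0051, g' = -0.731 → ψ = 0.639
Converged at ψ = 0.639.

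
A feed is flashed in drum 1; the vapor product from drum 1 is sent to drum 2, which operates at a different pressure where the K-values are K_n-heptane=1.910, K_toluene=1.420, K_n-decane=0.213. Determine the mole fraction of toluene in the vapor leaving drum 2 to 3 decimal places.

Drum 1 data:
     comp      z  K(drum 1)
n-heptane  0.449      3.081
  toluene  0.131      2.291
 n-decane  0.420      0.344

y_toluene (drum 2) = 0.183

Drum 1:
Let ψ₁ = V/F and solve Σ zᵢ(Kᵢ−1)/(1+ψ₁(Kᵢ−1)) = 0.
g(0) = ΣzᵢKᵢ − 1 = 0.828 and g(1) = 1 − Σzᵢ/Kᵢ = -0.424, so a root lies in (0, 1).
Iterate (Newton) starting at ψ₁ = 0.5:
  ψ₁ = 0.500: g = 0.1507, g' = -0.948 → ψ₁ = 0.659
Converged at ψ₁ = 0.659.
Drum-1 compositions:
  n-heptane: x = 0.189, y = 0.583
  toluene: x = 0.071, y = 0.162
  n-decane: x = 0.740, y = 0.255
Drum-2 feed = drum-1 vapor: z₂ = (0.5833, 0.1622, 0.2545).
Drum 2:
Let ψ₂ = V/F and solve Σ zᵢ(Kᵢ−1)/(1+ψ₂(Kᵢ−1)) = 0.
g(0) = ΣzᵢKᵢ − 1 = 0.399 and g(1) = 1 − Σzᵢ/Kᵢ = -0.615, so a root lies in (0, 1).
Iterate (Newton) starting at ψ₂ = 0.5:
  ψ₂ = 0.500: g = 0.0908, g' = -0.676 → ψ₂ = 0.634
  ψ₂ = 0.634: g = -0.0097, g' = -0.841 → ψ₂ = 0.623
Converged at ψ₂ = 0.623.
  n-heptane: x = 0.372, y = 0.711
  toluene: x = 0.129, y = 0.183
  n-decane: x = 0.499, y = 0.106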